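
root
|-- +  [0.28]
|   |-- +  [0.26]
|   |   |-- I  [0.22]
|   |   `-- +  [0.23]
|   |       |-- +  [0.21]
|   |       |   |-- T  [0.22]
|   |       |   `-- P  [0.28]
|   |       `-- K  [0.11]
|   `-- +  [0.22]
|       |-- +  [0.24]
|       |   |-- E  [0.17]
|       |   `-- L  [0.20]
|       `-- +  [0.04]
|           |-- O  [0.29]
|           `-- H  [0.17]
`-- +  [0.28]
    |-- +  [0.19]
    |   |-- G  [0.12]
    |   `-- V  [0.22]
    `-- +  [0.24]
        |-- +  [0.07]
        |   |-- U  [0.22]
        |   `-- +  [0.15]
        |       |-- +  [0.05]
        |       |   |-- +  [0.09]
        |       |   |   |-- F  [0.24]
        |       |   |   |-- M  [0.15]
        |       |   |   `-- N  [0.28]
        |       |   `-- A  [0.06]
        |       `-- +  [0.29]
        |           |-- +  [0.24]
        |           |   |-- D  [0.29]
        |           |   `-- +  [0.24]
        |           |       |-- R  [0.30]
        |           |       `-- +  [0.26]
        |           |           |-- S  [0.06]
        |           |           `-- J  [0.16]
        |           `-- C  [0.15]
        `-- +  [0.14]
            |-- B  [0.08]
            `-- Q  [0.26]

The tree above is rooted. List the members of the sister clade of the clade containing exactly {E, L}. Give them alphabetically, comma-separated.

The clade containing exactly {E, L} attaches to the tree at the node subtending ((E,L),(O,H)).
The other lineage descending from that same node — the sister group — is (O,H); its 2 tips in alphabetical order are the answer.

H, O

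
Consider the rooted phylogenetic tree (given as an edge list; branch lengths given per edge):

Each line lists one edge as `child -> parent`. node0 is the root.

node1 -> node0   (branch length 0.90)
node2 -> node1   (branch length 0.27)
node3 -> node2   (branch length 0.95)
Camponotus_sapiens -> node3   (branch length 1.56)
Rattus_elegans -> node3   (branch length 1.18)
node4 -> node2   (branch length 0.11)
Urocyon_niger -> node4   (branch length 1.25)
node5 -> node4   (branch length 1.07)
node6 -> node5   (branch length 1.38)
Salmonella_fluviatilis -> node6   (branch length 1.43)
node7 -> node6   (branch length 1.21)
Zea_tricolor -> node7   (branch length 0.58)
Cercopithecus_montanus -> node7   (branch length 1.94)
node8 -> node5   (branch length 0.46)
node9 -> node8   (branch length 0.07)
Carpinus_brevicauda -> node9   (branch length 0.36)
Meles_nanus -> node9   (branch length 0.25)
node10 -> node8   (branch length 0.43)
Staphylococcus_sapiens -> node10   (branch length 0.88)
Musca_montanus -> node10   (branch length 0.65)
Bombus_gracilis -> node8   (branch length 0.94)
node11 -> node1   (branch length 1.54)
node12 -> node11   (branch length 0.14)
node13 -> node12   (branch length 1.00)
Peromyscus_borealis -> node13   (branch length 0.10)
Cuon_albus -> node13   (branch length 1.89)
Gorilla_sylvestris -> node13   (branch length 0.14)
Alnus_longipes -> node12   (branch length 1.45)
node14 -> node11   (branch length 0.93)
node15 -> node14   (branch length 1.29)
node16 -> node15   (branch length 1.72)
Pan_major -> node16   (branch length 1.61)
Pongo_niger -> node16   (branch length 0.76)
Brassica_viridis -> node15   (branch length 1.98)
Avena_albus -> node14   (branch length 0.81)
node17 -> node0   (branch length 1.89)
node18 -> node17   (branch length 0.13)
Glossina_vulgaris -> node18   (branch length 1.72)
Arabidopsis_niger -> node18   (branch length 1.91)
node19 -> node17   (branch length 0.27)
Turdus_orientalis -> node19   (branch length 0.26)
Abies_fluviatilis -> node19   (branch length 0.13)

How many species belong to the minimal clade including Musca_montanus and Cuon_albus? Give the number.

The MRCA of Musca_montanus and Cuon_albus is the node subtending (((Camponotus_sapiens,Rattus_elegans),(Urocyon_niger,((Salmonella_fluviatilis,(Zea_tricolor,Cercopithecus_montanus)),((Carpinus_brevicauda,Meles_nanus),(Staphylococcus_sapiens,Musca_montanus),Bombus_gracilis)))),(((Peromyscus_borealis,Cuon_albus,Gorilla_sylvestris),Alnus_longipes),(((Pan_major,Pongo_niger),Brassica_viridis),Avena_albus))).
That clade contains 19 terminal taxa: Alnus_longipes, Avena_albus, Bombus_gracilis, Brassica_viridis, Camponotus_sapiens, Carpinus_brevicauda, Cercopithecus_montanus, Cuon_albus, Gorilla_sylvestris, Meles_nanus, Musca_montanus, Pan_major, Peromyscus_borealis, Pongo_niger, Rattus_elegans, Salmonella_fluviatilis, Staphylococcus_sapiens, Urocyon_niger, Zea_tricolor.

19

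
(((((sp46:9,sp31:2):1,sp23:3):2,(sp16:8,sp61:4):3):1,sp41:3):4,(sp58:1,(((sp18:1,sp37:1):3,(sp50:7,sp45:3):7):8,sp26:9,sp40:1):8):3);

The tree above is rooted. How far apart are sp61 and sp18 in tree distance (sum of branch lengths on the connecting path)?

The path runs sp61 → … → MRCA → … → sp18; the MRCA is the root of the tree.
Branch lengths along that path: 4 + 3 + 1 + 4 + 3 + 8 + 8 + 3 + 1 = 35.

35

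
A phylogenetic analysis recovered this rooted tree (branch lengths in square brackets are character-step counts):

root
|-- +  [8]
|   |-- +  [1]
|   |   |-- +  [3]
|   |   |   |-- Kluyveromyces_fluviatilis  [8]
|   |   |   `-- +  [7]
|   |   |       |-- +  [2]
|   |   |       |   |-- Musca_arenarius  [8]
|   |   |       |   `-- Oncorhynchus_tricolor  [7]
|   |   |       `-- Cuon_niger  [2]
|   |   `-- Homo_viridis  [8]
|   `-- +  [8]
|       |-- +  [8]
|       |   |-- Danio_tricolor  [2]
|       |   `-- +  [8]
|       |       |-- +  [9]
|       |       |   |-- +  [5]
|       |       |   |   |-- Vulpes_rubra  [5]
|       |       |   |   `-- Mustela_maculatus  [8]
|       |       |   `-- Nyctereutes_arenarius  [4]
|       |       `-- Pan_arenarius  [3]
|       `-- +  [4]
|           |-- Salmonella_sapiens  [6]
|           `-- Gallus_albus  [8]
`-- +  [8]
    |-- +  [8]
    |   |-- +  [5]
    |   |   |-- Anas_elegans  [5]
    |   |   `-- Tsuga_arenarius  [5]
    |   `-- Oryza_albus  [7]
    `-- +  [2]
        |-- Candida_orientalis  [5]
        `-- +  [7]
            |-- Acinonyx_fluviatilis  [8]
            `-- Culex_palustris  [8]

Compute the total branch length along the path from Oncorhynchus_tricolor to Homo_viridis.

The path runs Oncorhynchus_tricolor → … → MRCA → … → Homo_viridis; the MRCA is the node subtending ((Kluyveromyces_fluviatilis,((Musca_arenarius,Oncorhynchus_tricolor),Cuon_niger)),Homo_viridis).
Branch lengths along that path: 7 + 2 + 7 + 3 + 8 = 27.

27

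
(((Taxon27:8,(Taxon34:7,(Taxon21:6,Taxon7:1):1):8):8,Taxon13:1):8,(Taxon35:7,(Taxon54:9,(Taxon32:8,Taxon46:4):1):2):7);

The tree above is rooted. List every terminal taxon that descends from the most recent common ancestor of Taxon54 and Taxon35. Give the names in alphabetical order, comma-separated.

Tracing Taxon54: it sits inside (Taxon54,(Taxon32,Taxon46)).
Tracing Taxon35: it sits inside (Taxon35,(Taxon54,(Taxon32,Taxon46))).
The smallest clade enclosing both is (Taxon35,(Taxon54,(Taxon32,Taxon46))); the answer is its 4 terminal taxa in alphabetical order.

Taxon32, Taxon35, Taxon46, Taxon54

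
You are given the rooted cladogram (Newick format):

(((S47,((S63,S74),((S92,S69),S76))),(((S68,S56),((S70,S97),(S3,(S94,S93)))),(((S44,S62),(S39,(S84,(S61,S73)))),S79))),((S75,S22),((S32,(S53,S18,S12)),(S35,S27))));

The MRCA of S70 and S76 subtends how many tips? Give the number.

The MRCA of S70 and S76 is the node subtending ((S47,((S63,S74),((S92,S69),S76))),(((S68,S56),((S70,S97),(S3,(S94,S93)))),(((S44,S62),(S39,(S84,(S61,S73)))),S79))).
That clade contains 20 terminal taxa: S3, S39, S44, S47, S56, S61, S62, S63, S68, S69, S70, S73, S74, S76, S79, S84, S92, S93, S94, S97.

20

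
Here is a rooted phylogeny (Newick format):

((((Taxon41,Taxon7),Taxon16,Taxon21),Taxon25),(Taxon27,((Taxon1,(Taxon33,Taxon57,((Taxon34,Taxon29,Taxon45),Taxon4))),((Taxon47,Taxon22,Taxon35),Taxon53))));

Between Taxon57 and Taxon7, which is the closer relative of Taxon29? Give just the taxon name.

Taxon57

The MRCA of Taxon29 and Taxon57 subtends (Taxon33,Taxon57,((Taxon34,Taxon29,Taxon45),Taxon4)) (6 taxa).
The MRCA of Taxon29 and Taxon7 is the root, subtending the entire tree (17 taxa).
The first is nested inside the second, so Taxon29 shares a more recent common ancestor with Taxon57.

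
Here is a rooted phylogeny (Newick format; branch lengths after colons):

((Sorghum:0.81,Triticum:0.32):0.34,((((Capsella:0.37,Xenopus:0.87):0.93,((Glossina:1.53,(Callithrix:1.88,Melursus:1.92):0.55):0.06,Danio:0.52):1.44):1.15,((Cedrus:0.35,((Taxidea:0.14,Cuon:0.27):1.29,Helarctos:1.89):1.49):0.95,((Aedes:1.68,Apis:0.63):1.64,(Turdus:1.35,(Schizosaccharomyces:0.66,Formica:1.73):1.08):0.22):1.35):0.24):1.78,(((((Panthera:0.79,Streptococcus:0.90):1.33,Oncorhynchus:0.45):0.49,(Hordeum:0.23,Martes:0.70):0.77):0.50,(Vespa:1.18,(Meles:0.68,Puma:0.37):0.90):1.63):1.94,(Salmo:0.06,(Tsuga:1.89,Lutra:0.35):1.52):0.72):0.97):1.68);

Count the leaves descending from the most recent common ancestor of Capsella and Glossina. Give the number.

6

The MRCA of Capsella and Glossina is the node subtending ((Capsella,Xenopus),((Glossina,(Callithrix,Melursus)),Danio)).
That clade contains 6 terminal taxa: Callithrix, Capsella, Danio, Glossina, Melursus, Xenopus.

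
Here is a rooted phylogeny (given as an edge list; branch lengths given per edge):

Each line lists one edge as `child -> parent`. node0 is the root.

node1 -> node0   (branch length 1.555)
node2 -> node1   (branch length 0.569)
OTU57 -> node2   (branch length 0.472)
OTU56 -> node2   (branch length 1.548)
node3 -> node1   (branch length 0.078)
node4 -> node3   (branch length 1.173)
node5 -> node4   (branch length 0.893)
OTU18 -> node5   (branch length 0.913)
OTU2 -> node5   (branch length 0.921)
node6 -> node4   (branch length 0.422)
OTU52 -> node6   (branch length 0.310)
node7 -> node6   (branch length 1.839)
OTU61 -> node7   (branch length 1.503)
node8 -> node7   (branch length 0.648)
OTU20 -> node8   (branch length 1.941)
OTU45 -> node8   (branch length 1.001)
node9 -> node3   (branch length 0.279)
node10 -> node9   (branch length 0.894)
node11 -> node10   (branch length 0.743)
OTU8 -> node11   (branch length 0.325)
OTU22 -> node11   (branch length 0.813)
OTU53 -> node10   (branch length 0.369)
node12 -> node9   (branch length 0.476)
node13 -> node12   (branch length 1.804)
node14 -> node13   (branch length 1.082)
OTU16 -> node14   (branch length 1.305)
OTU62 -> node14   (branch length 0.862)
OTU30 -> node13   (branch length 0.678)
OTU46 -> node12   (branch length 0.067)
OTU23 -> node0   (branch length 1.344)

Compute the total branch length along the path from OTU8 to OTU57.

The path runs OTU8 → … → MRCA → … → OTU57; the MRCA is the node subtending ((OTU57,OTU56),(((OTU18,OTU2),(OTU52,(OTU61,(OTU20,OTU45)))),(((OTU8,OTU22),OTU53),(((OTU16,OTU62),OTU30),OTU46)))).
Branch lengths along that path: 0.325 + 0.743 + 0.894 + 0.279 + 0.078 + 0.569 + 0.472 = 3.360.

3.360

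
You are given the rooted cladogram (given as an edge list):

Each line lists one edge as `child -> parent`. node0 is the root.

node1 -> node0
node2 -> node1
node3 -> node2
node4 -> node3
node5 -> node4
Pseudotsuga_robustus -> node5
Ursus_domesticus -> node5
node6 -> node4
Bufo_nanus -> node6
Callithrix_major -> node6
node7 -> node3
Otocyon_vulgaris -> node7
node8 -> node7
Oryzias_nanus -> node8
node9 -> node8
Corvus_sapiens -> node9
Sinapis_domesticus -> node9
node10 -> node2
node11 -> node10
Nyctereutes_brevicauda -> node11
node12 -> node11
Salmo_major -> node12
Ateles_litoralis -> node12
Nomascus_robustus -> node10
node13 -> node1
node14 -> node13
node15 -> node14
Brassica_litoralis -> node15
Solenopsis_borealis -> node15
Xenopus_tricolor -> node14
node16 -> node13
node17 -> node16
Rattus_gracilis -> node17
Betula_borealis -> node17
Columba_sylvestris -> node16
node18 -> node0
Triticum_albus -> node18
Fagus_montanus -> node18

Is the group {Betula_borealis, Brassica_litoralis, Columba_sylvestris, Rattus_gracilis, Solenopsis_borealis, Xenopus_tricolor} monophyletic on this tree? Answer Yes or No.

Yes

The most recent common ancestor of these taxa subtends (((Brassica_litoralis,Solenopsis_borealis),Xenopus_tricolor),((Rattus_gracilis,Betula_borealis),Columba_sylvestris)).
That clade has exactly 6 tips — every listed taxon and nothing else — so the group is monophyletic.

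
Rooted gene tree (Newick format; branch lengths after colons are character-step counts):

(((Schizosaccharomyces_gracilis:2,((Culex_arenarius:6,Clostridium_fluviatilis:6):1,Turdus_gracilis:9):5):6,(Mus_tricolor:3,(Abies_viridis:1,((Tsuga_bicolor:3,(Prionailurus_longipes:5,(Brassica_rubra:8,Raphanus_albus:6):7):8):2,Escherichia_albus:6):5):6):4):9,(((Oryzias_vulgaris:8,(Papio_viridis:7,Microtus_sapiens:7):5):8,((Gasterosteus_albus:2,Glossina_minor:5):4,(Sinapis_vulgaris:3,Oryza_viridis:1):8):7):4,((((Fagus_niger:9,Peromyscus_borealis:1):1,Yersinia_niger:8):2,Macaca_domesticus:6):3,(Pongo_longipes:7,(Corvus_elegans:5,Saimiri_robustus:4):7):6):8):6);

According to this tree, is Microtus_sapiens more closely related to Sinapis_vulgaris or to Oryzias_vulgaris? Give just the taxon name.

Oryzias_vulgaris

The MRCA of Microtus_sapiens and Oryzias_vulgaris subtends (Oryzias_vulgaris,(Papio_viridis,Microtus_sapiens)) (3 taxa).
The MRCA of Microtus_sapiens and Sinapis_vulgaris subtends ((Oryzias_vulgaris,(Papio_viridis,Microtus_sapiens)),((Gasterosteus_albus,Glossina_minor),(Sinapis_vulgaris,Oryza_viridis))) (7 taxa).
The first is nested inside the second, so Microtus_sapiens shares a more recent common ancestor with Oryzias_vulgaris.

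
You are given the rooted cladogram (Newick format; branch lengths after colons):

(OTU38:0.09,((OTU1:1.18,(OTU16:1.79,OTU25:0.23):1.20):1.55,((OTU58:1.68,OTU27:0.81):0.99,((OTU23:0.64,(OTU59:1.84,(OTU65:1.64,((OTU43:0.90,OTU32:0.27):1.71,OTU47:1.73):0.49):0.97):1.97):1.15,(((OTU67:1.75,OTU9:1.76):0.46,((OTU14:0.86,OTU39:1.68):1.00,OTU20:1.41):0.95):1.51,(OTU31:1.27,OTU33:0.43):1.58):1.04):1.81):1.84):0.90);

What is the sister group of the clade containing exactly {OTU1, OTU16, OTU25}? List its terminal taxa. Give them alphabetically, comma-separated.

OTU14, OTU20, OTU23, OTU27, OTU31, OTU32, OTU33, OTU39, OTU43, OTU47, OTU58, OTU59, OTU65, OTU67, OTU9

The clade containing exactly {OTU1, OTU16, OTU25} attaches to the tree at the node subtending ((OTU1,(OTU16,OTU25)),((OTU58,OTU27),((OTU23,(OTU59,(OTU65,((OTU43,OTU32),OTU47)))),(((OTU67,OTU9),((OTU14,OTU39),OTU20)),(OTU31,OTU33))))).
The other lineage descending from that same node — the sister group — is ((OTU58,OTU27),((OTU23,(OTU59,(OTU65,((OTU43,OTU32),OTU47)))),(((OTU67,OTU9),((OTU14,OTU39),OTU20)),(OTU31,OTU33)))); its 15 tips in alphabetical order are the answer.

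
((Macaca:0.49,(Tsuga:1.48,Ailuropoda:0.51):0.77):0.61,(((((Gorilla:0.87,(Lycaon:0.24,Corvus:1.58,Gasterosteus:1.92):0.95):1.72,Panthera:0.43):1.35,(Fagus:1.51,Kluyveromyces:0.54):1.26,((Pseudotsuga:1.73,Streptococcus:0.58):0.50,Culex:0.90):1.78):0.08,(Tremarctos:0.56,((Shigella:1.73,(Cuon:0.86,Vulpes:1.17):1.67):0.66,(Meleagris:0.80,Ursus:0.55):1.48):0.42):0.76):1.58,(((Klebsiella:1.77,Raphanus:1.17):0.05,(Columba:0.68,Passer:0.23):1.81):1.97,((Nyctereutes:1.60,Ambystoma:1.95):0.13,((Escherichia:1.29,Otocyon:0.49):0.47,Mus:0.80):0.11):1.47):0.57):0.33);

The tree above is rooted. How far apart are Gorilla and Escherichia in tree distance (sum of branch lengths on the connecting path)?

The path runs Gorilla → … → MRCA → … → Escherichia; the MRCA is the node subtending (((((Gorilla,(Lycaon,Corvus,Gasterosteus)),Panthera),(Fagus,Kluyveromyces),((Pseudotsuga,Streptococcus),Culex)),(Tremarctos,((Shigella,(Cuon,Vulpes)),(Meleagris,Ursus)))),(((Klebsiella,Raphanus),(Columba,Passer)),((Nyctereutes,Ambystoma),((Escherichia,Otocyon),Mus)))).
Branch lengths along that path: 0.87 + 1.72 + 1.35 + 0.08 + 1.58 + 0.57 + 1.47 + 0.11 + 0.47 + 1.29 = 9.51.

9.51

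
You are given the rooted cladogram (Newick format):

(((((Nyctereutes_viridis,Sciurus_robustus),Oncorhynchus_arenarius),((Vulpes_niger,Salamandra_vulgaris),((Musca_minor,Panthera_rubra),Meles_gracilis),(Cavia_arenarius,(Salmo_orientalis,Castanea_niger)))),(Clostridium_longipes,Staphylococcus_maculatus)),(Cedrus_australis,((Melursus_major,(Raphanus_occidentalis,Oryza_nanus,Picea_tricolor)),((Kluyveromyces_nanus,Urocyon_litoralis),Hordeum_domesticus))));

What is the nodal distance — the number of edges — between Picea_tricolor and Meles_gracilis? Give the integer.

10

The MRCA of Picea_tricolor and Meles_gracilis is the root of the tree.
From Picea_tricolor up to that node: 5 branches. From Meles_gracilis up to the same node: 5 branches. Total: 5 + 5 = 10.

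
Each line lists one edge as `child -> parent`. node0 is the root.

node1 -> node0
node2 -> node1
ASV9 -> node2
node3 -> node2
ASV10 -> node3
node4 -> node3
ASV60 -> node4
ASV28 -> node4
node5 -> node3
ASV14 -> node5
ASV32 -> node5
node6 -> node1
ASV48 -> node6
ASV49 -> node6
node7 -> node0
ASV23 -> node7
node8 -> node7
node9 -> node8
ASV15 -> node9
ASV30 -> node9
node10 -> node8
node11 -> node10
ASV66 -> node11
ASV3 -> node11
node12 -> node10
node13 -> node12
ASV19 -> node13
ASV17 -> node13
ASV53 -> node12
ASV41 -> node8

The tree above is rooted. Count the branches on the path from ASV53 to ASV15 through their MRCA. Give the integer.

The MRCA of ASV53 and ASV15 is the node subtending ((ASV15,ASV30),((ASV66,ASV3),((ASV19,ASV17),ASV53)),ASV41).
From ASV53 up to that node: 3 branches. From ASV15 up to the same node: 2 branches. Total: 3 + 2 = 5.

5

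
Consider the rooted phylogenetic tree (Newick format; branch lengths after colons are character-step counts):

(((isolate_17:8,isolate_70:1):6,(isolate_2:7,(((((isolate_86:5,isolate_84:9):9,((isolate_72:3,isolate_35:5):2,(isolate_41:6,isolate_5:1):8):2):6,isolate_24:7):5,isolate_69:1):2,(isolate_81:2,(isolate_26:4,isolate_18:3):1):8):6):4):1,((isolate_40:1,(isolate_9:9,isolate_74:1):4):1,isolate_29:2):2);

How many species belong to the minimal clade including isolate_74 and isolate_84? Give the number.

18

The MRCA of isolate_74 and isolate_84 is the root, so the clade is the entire tree.
That clade contains 18 terminal taxa: isolate_17, isolate_18, isolate_2, isolate_24, isolate_26, isolate_29, isolate_35, isolate_40, isolate_41, isolate_5, isolate_69, isolate_70, isolate_72, isolate_74, isolate_81, isolate_84, isolate_86, isolate_9.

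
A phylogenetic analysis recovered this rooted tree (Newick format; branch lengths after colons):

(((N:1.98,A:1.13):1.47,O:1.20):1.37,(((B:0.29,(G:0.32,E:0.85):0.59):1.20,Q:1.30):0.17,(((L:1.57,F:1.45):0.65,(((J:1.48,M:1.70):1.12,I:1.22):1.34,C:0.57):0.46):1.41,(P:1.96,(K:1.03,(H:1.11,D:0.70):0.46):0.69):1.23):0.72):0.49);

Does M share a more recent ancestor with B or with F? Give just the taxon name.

F

The MRCA of M and F subtends ((L,F),(((J,M),I),C)) (6 taxa).
The MRCA of M and B subtends (((B,(G,E)),Q),(((L,F),(((J,M),I),C)),(P,(K,(H,D))))) (14 taxa).
The first is nested inside the second, so M shares a more recent common ancestor with F.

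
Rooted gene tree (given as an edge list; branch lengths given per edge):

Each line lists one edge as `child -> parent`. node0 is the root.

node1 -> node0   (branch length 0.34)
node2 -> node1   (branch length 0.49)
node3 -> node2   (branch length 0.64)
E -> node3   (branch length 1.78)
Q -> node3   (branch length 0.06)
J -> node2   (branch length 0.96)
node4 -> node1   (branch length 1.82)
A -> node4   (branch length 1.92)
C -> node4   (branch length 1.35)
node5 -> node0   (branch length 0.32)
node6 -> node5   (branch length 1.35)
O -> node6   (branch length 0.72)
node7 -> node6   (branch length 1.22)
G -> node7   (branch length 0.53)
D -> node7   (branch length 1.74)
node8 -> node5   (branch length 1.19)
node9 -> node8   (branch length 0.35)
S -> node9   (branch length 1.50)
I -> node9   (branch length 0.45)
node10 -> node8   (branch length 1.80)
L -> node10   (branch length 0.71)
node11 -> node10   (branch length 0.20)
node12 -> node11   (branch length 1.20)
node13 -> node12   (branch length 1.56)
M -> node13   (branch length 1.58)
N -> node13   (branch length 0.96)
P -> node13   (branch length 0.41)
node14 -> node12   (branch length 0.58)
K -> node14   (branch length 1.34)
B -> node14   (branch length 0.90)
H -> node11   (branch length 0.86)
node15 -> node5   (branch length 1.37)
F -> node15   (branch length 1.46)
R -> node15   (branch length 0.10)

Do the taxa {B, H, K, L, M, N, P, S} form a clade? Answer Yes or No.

No

The MRCA of the listed taxa subtends ((S,I),(L,(((M,N,P),(K,B)),H))).
That clade also contains I, which is not in the proposed group, so the group is not monophyletic.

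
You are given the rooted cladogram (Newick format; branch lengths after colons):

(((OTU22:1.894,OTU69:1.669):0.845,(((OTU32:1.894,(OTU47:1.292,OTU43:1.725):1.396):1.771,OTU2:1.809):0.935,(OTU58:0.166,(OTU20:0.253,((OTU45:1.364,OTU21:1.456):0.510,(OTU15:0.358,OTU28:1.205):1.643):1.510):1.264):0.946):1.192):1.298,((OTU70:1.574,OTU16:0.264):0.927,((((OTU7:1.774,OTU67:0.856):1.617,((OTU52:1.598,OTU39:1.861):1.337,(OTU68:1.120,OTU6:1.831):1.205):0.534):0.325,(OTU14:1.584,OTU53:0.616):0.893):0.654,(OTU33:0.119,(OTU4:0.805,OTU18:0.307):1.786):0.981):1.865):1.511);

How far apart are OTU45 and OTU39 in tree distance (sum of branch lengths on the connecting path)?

The path runs OTU45 → … → MRCA → … → OTU39; the MRCA is the root of the tree.
Branch lengths along that path: 1.364 + 0.510 + 1.510 + 1.264 + 0.946 + 1.192 + 1.298 + 1.511 + 1.865 + 0.654 + 0.325 + 0.534 + 1.337 + 1.861 = 16.171.

16.171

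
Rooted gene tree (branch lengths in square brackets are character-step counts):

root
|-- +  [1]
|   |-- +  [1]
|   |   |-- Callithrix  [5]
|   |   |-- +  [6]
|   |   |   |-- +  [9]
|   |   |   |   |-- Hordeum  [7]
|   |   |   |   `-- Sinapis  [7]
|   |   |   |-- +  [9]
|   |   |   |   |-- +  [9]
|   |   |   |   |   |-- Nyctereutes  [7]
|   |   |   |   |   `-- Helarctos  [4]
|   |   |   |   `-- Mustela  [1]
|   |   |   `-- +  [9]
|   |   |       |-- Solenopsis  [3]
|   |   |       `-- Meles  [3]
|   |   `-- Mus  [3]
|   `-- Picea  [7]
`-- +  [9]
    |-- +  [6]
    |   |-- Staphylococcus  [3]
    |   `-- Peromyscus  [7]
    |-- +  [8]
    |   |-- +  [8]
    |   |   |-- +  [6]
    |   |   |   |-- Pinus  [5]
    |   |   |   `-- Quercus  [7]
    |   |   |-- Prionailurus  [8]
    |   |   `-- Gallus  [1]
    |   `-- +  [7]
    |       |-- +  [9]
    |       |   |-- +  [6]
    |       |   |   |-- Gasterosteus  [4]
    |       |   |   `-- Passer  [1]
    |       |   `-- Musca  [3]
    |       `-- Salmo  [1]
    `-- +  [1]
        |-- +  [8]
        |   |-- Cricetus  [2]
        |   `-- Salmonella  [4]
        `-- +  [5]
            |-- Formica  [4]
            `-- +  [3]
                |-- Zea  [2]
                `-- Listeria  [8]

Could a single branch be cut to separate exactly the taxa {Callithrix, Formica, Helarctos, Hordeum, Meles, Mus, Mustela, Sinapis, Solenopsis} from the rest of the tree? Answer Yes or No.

No

The MRCA of the listed taxa is the root, so the smallest clade containing them is the whole tree.
That clade also contains Cricetus, Gallus, Gasterosteus, Listeria, Musca, Nyctereutes, Passer, Peromyscus, Picea, Pinus, Prionailurus, Quercus, Salmo, Salmonella, Staphylococcus, Zea, which are not in the proposed group, so the group is not monophyletic.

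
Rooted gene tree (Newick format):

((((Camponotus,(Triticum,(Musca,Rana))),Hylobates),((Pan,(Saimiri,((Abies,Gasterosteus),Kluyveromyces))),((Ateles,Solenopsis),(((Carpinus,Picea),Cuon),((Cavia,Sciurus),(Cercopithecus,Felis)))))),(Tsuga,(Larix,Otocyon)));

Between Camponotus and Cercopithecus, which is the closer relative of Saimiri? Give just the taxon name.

The MRCA of Saimiri and Cercopithecus subtends ((Pan,(Saimiri,((Abies,Gasterosteus),Kluyveromyces))),((Ateles,Solenopsis),(((Carpinus,Picea),Cuon),((Cavia,Sciurus),(Cercopithecus,Felis))))) (14 taxa).
The MRCA of Saimiri and Camponotus subtends (((Camponotus,(Triticum,(Musca,Rana))),Hylobates),((Pan,(Saimiri,((Abies,Gasterosteus),Kluyveromyces))),((Ateles,Solenopsis),(((Carpinus,Picea),Cuon),((Cavia,Sciurus),(Cercopithecus,Felis)))))) (19 taxa).
The first is nested inside the second, so Saimiri shares a more recent common ancestor with Cercopithecus.

Cercopithecus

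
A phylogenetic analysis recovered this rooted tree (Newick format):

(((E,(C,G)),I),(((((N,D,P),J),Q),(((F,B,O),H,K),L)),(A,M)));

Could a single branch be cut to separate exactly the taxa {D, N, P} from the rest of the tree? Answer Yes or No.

The most recent common ancestor of these taxa subtends (N,D,P).
That clade has exactly 3 tips — every listed taxon and nothing else — so the group is monophyletic.

Yes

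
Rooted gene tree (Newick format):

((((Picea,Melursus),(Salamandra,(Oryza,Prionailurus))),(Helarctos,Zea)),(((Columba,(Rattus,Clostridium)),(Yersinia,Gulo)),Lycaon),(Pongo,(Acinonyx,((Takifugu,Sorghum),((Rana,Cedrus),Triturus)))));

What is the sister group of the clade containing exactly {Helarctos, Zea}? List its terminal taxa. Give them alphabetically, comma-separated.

Melursus, Oryza, Picea, Prionailurus, Salamandra

The clade containing exactly {Helarctos, Zea} attaches to the tree at the node subtending (((Picea,Melursus),(Salamandra,(Oryza,Prionailurus))),(Helarctos,Zea)).
The other lineage descending from that same node — the sister group — is ((Picea,Melursus),(Salamandra,(Oryza,Prionailurus))); its 5 tips in alphabetical order are the answer.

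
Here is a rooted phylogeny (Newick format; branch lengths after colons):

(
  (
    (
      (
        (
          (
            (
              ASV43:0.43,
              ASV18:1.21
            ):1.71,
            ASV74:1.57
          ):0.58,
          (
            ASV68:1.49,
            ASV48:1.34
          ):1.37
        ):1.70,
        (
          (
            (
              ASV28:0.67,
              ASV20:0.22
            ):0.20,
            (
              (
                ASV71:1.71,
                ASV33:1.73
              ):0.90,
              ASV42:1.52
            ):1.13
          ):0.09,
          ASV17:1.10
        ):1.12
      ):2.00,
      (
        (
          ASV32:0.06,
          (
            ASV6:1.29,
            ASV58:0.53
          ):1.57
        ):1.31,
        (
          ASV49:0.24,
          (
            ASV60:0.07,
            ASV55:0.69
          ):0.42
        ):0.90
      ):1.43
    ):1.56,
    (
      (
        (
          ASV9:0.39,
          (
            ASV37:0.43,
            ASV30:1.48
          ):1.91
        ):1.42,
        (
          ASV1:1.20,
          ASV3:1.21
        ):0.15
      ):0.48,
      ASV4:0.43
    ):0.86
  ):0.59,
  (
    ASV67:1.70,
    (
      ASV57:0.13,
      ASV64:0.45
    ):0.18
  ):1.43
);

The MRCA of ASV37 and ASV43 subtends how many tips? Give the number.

23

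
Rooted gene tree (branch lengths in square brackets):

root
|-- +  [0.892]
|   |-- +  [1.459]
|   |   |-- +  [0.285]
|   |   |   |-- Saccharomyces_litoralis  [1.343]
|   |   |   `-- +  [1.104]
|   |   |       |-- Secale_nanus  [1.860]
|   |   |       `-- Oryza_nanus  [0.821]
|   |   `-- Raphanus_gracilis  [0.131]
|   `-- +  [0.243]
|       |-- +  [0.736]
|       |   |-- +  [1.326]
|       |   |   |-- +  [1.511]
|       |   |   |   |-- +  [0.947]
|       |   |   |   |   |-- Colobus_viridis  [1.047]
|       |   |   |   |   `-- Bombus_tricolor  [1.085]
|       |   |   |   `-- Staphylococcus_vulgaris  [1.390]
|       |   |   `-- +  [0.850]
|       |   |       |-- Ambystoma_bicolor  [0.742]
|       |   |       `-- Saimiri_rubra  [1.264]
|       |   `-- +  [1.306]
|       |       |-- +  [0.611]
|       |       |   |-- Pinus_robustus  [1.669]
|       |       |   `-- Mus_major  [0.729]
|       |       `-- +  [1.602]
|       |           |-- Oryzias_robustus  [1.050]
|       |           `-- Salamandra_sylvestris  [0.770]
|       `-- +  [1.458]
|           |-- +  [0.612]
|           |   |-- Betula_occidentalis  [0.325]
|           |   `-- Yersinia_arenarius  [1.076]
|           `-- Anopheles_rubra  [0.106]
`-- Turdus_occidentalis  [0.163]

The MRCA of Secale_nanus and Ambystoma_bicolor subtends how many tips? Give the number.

The MRCA of Secale_nanus and Ambystoma_bicolor is the node subtending (((Saccharomyces_litoralis,(Secale_nanus,Oryza_nanus)),Raphanus_gracilis),(((((Colobus_viridis,Bombus_tricolor),Staphylococcus_vulgaris),(Ambystoma_bicolor,Saimiri_rubra)),((Pinus_robustus,Mus_major),(Oryzias_robustus,Salamandra_sylvestris))),((Betula_occidentalis,Yersinia_arenarius),Anopheles_rubra))).
That clade contains 16 terminal taxa: Ambystoma_bicolor, Anopheles_rubra, Betula_occidentalis, Bombus_tricolor, Colobus_viridis, Mus_major, Oryza_nanus, Oryzias_robustus, Pinus_robustus, Raphanus_gracilis, Saccharomyces_litoralis, Saimiri_rubra, Salamandra_sylvestris, Secale_nanus, Staphylococcus_vulgaris, Yersinia_arenarius.

16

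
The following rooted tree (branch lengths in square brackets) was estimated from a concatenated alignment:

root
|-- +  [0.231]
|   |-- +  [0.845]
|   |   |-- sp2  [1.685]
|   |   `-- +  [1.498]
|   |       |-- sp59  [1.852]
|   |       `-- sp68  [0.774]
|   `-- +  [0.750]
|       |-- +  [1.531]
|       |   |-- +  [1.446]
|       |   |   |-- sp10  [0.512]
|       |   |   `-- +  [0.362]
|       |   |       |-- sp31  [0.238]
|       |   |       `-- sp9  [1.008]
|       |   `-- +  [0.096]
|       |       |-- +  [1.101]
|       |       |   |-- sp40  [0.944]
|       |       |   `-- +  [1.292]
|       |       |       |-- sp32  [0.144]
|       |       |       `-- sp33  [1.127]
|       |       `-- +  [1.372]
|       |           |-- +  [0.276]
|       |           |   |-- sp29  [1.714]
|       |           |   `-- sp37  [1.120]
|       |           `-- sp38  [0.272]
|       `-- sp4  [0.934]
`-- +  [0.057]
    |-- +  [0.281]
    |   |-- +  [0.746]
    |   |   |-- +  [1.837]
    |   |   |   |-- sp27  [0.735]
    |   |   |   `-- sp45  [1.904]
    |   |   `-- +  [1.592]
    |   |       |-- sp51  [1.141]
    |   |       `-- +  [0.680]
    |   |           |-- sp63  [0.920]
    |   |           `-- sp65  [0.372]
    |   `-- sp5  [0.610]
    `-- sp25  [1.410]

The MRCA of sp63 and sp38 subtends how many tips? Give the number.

20

The MRCA of sp63 and sp38 is the root, so the clade is the entire tree.
That clade contains 20 terminal taxa: sp10, sp2, sp25, sp27, sp29, sp31, sp32, sp33, sp37, sp38, sp4, sp40, sp45, sp5, sp51, sp59, sp63, sp65, sp68, sp9.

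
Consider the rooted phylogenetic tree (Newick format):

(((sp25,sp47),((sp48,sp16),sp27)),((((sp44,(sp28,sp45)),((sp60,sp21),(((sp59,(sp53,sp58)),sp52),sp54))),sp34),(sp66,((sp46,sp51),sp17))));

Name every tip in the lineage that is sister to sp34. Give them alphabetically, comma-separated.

sp21, sp28, sp44, sp45, sp52, sp53, sp54, sp58, sp59, sp60

sp34 attaches to the tree at the node subtending (((sp44,(sp28,sp45)),((sp60,sp21),(((sp59,(sp53,sp58)),sp52),sp54))),sp34).
The other lineage descending from that same node — the sister group — is ((sp44,(sp28,sp45)),((sp60,sp21),(((sp59,(sp53,sp58)),sp52),sp54))); its 10 tips in alphabetical order are the answer.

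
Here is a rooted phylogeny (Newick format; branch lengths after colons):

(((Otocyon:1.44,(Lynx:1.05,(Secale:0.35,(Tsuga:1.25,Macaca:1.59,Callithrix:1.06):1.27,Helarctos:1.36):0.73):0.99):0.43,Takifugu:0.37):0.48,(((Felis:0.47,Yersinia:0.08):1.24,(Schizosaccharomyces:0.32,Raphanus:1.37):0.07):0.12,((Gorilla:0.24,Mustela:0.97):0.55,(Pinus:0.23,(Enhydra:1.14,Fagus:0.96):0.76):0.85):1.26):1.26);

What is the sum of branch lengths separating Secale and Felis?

The path runs Secale → … → MRCA → … → Felis; the MRCA is the root of the tree.
Branch lengths along that path: 0.35 + 0.73 + 0.99 + 0.43 + 0.48 + 1.26 + 0.12 + 1.24 + 0.47 = 6.07.

6.07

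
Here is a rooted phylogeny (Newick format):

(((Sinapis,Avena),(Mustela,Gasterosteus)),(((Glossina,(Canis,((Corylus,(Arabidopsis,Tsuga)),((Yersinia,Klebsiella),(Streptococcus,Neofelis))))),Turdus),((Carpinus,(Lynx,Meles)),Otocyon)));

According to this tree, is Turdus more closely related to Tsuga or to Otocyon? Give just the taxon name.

The MRCA of Turdus and Tsuga subtends ((Glossina,(Canis,((Corylus,(Arabidopsis,Tsuga)),((Yersinia,Klebsiella),(Streptococcus,Neofelis))))),Turdus) (10 taxa).
The MRCA of Turdus and Otocyon subtends (((Glossina,(Canis,((Corylus,(Arabidopsis,Tsuga)),((Yersinia,Klebsiella),(Streptococcus,Neofelis))))),Turdus),((Carpinus,(Lynx,Meles)),Otocyon)) (14 taxa).
The first is nested inside the second, so Turdus shares a more recent common ancestor with Tsuga.

Tsuga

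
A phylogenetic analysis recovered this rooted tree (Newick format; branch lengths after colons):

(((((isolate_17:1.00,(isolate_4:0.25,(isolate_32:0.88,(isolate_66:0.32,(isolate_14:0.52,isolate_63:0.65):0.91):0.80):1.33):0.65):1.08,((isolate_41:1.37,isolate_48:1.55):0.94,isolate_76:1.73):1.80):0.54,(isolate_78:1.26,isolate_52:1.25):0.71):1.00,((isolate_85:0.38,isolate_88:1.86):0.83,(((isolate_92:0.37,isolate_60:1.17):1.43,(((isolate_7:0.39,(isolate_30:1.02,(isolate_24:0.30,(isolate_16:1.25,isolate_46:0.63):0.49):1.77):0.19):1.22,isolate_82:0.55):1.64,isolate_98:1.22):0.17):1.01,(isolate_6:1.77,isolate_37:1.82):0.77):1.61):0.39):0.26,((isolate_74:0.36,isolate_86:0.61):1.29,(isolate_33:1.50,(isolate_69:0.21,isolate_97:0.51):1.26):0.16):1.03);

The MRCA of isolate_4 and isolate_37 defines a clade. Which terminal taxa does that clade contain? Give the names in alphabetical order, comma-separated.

Tracing isolate_4: it sits inside (isolate_4,(isolate_32,(isolate_66,(isolate_14,isolate_63)))).
Tracing isolate_37: it sits inside (isolate_6,isolate_37).
The smallest clade enclosing both is ((((isolate_17,(isolate_4,(isolate_32,(isolate_66,(isolate_14,isolate_63))))),((isolate_41,isolate_48),isolate_76)),(isolate_78,isolate_52)),((isolate_85,isolate_88),(((isolate_92,isolate_60),(((isolate_7,(isolate_30,(isolate_24,(isolate_16,isolate_46)))),isolate_82),isolate_98)),(isolate_6,isolate_37)))); the answer is its 24 terminal taxa in alphabetical order.

isolate_14, isolate_16, isolate_17, isolate_24, isolate_30, isolate_32, isolate_37, isolate_4, isolate_41, isolate_46, isolate_48, isolate_52, isolate_6, isolate_60, isolate_63, isolate_66, isolate_7, isolate_76, isolate_78, isolate_82, isolate_85, isolate_88, isolate_92, isolate_98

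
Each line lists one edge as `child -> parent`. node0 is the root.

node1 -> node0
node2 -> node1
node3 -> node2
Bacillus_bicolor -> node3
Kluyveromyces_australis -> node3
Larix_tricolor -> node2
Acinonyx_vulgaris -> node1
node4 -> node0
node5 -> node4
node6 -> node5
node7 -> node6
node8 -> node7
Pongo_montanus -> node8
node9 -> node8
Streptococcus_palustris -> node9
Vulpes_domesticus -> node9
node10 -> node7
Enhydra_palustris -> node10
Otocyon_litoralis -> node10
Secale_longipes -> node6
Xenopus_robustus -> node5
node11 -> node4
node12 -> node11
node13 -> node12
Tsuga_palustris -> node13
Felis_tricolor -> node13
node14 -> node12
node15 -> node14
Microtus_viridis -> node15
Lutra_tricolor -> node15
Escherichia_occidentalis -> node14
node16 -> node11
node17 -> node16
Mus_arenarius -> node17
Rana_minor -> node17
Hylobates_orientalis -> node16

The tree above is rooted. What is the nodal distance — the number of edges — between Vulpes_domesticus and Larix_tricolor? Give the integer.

10

The MRCA of Vulpes_domesticus and Larix_tricolor is the root of the tree.
From Vulpes_domesticus up to that node: 7 branches. From Larix_tricolor up to the same node: 3 branches. Total: 7 + 3 = 10.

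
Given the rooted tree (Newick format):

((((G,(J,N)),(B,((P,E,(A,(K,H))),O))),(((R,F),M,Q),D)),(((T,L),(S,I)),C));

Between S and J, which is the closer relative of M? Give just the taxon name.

J

The MRCA of M and J subtends (((G,(J,N)),(B,((P,E,(A,(K,H))),O))),(((R,F),M,Q),D)) (15 taxa).
The MRCA of M and S is the root, subtending the entire tree (20 taxa).
The first is nested inside the second, so M shares a more recent common ancestor with J.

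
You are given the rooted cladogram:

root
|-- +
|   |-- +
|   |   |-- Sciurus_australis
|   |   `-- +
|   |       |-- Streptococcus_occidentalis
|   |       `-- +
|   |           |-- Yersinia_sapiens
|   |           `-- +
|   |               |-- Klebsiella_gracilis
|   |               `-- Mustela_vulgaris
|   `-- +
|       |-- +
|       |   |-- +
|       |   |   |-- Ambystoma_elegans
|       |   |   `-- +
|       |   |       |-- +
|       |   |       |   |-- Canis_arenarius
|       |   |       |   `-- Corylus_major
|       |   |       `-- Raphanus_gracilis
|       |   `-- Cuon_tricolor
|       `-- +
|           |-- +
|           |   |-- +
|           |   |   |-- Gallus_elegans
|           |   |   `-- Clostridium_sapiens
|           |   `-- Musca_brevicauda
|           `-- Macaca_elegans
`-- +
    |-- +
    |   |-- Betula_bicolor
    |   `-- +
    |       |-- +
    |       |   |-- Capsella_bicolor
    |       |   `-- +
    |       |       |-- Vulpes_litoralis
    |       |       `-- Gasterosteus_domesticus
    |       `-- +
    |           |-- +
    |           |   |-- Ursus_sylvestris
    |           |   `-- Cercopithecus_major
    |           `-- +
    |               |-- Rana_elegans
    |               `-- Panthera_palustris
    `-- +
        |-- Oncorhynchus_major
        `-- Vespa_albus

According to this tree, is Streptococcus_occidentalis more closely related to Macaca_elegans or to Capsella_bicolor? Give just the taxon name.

The MRCA of Streptococcus_occidentalis and Macaca_elegans subtends ((Sciurus_australis,(Streptococcus_occidentalis,(Yersinia_sapiens,(Klebsiella_gracilis,Mustela_vulgaris)))),(((Ambystoma_elegans,((Canis_arenarius,Corylus_major),Raphanus_gracilis)),Cuon_tricolor),(((Gallus_elegans,Clostridium_sapiens),Musca_brevicauda),Macaca_elegans))) (14 taxa).
The MRCA of Streptococcus_occidentalis and Capsella_bicolor is the root, subtending the entire tree (24 taxa).
The first is nested inside the second, so Streptococcus_occidentalis shares a more recent common ancestor with Macaca_elegans.

Macaca_elegans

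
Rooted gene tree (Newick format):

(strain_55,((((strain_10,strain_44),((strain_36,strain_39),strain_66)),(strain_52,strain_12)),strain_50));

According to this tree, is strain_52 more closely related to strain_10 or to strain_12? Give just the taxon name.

strain_12

The MRCA of strain_52 and strain_12 subtends (strain_52,strain_12) (2 taxa).
The MRCA of strain_52 and strain_10 subtends (((strain_10,strain_44),((strain_36,strain_39),strain_66)),(strain_52,strain_12)) (7 taxa).
The first is nested inside the second, so strain_52 shares a more recent common ancestor with strain_12.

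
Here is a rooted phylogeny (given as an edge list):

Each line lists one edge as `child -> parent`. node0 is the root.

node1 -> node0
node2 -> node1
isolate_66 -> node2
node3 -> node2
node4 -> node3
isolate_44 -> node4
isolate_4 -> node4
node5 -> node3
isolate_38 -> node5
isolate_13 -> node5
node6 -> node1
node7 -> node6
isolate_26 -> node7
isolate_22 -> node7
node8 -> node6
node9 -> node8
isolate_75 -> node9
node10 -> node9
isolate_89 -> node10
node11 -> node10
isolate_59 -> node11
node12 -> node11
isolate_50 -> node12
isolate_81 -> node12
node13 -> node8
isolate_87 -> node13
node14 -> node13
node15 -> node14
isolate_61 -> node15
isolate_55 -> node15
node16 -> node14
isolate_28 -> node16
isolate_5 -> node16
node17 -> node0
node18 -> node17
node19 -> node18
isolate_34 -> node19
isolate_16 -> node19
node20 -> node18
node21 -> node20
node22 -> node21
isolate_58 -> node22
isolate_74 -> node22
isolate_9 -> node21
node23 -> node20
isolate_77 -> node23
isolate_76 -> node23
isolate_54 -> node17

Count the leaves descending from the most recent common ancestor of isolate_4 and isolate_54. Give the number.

25

The MRCA of isolate_4 and isolate_54 is the root, so the clade is the entire tree.
That clade contains 25 terminal taxa: isolate_13, isolate_16, isolate_22, isolate_26, isolate_28, isolate_34, isolate_38, isolate_4, isolate_44, isolate_5, isolate_50, isolate_54, isolate_55, isolate_58, isolate_59, isolate_61, isolate_66, isolate_74, isolate_75, isolate_76, isolate_77, isolate_81, isolate_87, isolate_89, isolate_9.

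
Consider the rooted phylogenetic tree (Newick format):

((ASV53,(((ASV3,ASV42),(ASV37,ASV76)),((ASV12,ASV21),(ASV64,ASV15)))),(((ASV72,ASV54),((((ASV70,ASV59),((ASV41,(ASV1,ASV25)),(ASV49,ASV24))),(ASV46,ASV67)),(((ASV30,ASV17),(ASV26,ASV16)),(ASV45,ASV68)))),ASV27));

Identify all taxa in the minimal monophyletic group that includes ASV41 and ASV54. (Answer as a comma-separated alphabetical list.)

ASV1, ASV16, ASV17, ASV24, ASV25, ASV26, ASV30, ASV41, ASV45, ASV46, ASV49, ASV54, ASV59, ASV67, ASV68, ASV70, ASV72

Tracing ASV41: it sits inside (ASV41,(ASV1,ASV25)).
Tracing ASV54: it sits inside (ASV72,ASV54).
The smallest clade enclosing both is ((ASV72,ASV54),((((ASV70,ASV59),((ASV41,(ASV1,ASV25)),(ASV49,ASV24))),(ASV46,ASV67)),(((ASV30,ASV17),(ASV26,ASV16)),(ASV45,ASV68)))); the answer is its 17 terminal taxa in alphabetical order.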